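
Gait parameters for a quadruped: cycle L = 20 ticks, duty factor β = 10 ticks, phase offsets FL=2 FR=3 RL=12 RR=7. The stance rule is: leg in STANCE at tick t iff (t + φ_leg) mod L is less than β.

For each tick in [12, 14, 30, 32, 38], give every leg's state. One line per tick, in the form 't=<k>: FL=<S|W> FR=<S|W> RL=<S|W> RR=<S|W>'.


t=12: phase=(14,15,4,19) vs β=10 → FL=W FR=W RL=S RR=W
t=14: phase=(16,17,6,1) vs β=10 → FL=W FR=W RL=S RR=S
t=30: phase=(12,13,2,17) vs β=10 → FL=W FR=W RL=S RR=W
t=32: phase=(14,15,4,19) vs β=10 → FL=W FR=W RL=S RR=W
t=38: phase=(0,1,10,5) vs β=10 → FL=S FR=S RL=W RR=S

t=12: FL=W FR=W RL=S RR=W
t=14: FL=W FR=W RL=S RR=S
t=30: FL=W FR=W RL=S RR=W
t=32: FL=W FR=W RL=S RR=W
t=38: FL=S FR=S RL=W RR=S


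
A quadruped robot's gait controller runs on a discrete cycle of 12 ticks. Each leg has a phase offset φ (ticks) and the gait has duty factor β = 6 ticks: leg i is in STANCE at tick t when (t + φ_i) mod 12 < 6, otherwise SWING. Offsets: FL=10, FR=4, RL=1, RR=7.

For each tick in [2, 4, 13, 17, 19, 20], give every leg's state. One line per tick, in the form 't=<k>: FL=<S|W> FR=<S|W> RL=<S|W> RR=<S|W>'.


t=2: FL=S FR=W RL=S RR=W
t=4: FL=S FR=W RL=S RR=W
t=13: FL=W FR=S RL=S RR=W
t=17: FL=S FR=W RL=W RR=S
t=19: FL=S FR=W RL=W RR=S
t=20: FL=W FR=S RL=W RR=S

t=2: phase=(0,6,3,9) vs β=6 → FL=S FR=W RL=S RR=W
t=4: phase=(2,8,5,11) vs β=6 → FL=S FR=W RL=S RR=W
t=13: phase=(11,5,2,8) vs β=6 → FL=W FR=S RL=S RR=W
t=17: phase=(3,9,6,0) vs β=6 → FL=S FR=W RL=W RR=S
t=19: phase=(5,11,8,2) vs β=6 → FL=S FR=W RL=W RR=S
t=20: phase=(6,0,9,3) vs β=6 → FL=W FR=S RL=W RR=S


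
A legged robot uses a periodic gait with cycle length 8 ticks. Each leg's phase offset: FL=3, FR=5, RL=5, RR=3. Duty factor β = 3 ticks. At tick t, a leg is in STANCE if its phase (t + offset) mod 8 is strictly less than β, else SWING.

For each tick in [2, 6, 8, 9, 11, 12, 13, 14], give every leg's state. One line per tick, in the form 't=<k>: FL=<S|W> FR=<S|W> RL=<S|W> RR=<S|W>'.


t=2: phase=(5,7,7,5) vs β=3 → FL=W FR=W RL=W RR=W
t=6: phase=(1,3,3,1) vs β=3 → FL=S FR=W RL=W RR=S
t=8: phase=(3,5,5,3) vs β=3 → FL=W FR=W RL=W RR=W
t=9: phase=(4,6,6,4) vs β=3 → FL=W FR=W RL=W RR=W
t=11: phase=(6,0,0,6) vs β=3 → FL=W FR=S RL=S RR=W
t=12: phase=(7,1,1,7) vs β=3 → FL=W FR=S RL=S RR=W
t=13: phase=(0,2,2,0) vs β=3 → FL=S FR=S RL=S RR=S
t=14: phase=(1,3,3,1) vs β=3 → FL=S FR=W RL=W RR=S

t=2: FL=W FR=W RL=W RR=W
t=6: FL=S FR=W RL=W RR=S
t=8: FL=W FR=W RL=W RR=W
t=9: FL=W FR=W RL=W RR=W
t=11: FL=W FR=S RL=S RR=W
t=12: FL=W FR=S RL=S RR=W
t=13: FL=S FR=S RL=S RR=S
t=14: FL=S FR=W RL=W RR=S


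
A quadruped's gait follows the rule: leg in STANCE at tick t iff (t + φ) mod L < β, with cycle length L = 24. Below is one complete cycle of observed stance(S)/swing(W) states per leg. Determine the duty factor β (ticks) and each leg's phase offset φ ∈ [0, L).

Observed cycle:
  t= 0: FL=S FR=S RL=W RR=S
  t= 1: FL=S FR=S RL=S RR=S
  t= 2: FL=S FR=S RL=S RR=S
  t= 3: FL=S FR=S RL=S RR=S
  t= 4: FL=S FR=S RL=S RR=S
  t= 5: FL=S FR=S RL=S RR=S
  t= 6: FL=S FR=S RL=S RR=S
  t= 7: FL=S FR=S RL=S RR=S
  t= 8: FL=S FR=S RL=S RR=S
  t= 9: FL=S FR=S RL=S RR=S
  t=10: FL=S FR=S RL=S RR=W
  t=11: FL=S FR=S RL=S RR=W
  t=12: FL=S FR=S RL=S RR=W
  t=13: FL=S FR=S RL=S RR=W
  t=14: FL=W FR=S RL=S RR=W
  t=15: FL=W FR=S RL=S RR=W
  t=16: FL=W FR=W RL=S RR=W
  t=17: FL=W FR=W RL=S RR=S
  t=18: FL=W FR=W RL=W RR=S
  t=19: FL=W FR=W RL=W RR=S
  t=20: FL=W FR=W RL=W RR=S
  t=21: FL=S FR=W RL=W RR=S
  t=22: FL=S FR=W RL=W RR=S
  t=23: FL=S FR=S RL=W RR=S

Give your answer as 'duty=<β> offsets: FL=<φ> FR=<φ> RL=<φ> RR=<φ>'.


duty β = stance ticks per leg = 17
FL: stance ticks = 17; W→S at t=21 → φ=3
FR: stance ticks = 17; W→S at t=23 → φ=1
RL: stance ticks = 17; W→S at t=1 → φ=23
RR: stance ticks = 17; W→S at t=17 → φ=7

duty=17 offsets: FL=3 FR=1 RL=23 RR=7


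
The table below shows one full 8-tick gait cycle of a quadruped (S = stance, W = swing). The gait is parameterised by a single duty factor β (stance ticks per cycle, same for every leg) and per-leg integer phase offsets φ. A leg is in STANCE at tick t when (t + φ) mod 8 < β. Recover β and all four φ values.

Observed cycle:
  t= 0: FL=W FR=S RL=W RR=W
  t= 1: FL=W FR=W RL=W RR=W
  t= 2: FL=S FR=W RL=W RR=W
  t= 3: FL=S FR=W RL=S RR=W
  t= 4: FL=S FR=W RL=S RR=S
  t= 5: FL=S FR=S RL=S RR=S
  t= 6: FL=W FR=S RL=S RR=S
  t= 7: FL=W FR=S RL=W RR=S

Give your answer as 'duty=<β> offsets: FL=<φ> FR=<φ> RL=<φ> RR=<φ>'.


duty=4 offsets: FL=6 FR=3 RL=5 RR=4

duty β = stance ticks per leg = 4
FL: stance ticks = 4; W→S at t=2 → φ=6
FR: stance ticks = 4; W→S at t=5 → φ=3
RL: stance ticks = 4; W→S at t=3 → φ=5
RR: stance ticks = 4; W→S at t=4 → φ=4


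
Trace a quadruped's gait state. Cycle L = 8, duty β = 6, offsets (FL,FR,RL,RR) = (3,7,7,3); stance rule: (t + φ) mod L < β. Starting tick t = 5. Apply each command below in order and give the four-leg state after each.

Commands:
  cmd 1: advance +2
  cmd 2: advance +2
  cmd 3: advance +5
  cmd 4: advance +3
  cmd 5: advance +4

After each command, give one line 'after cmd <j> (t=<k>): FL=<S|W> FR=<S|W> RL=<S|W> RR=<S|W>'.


after cmd 1 (t=7): FL=S FR=W RL=W RR=S
after cmd 2 (t=9): FL=S FR=S RL=S RR=S
after cmd 3 (t=14): FL=S FR=S RL=S RR=S
after cmd 4 (t=17): FL=S FR=S RL=S RR=S
after cmd 5 (t=21): FL=S FR=S RL=S RR=S

start t=5: FL=S FR=S RL=S RR=S
cmd 1: advance +2 → t=7, phase=(2,6,6,2) → FL=S FR=W RL=W RR=S
cmd 2: advance +2 → t=9, phase=(4,0,0,4) → FL=S FR=S RL=S RR=S
cmd 3: advance +5 → t=14, phase=(1,5,5,1) → FL=S FR=S RL=S RR=S
cmd 4: advance +3 → t=17, phase=(4,0,0,4) → FL=S FR=S RL=S RR=S
cmd 5: advance +4 → t=21, phase=(0,4,4,0) → FL=S FR=S RL=S RR=S


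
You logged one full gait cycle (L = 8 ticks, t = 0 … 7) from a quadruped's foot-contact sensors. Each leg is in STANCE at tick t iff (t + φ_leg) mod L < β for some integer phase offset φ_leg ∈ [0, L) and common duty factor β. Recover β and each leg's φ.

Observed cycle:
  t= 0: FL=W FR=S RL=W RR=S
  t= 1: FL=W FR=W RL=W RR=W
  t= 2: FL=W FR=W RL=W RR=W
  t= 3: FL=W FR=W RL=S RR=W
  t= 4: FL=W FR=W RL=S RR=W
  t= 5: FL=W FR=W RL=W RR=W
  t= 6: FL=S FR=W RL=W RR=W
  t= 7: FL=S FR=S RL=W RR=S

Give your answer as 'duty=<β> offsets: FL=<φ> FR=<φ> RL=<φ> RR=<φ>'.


duty=2 offsets: FL=2 FR=1 RL=5 RR=1

duty β = stance ticks per leg = 2
FL: stance ticks = 2; W→S at t=6 → φ=2
FR: stance ticks = 2; W→S at t=7 → φ=1
RL: stance ticks = 2; W→S at t=3 → φ=5
RR: stance ticks = 2; W→S at t=7 → φ=1


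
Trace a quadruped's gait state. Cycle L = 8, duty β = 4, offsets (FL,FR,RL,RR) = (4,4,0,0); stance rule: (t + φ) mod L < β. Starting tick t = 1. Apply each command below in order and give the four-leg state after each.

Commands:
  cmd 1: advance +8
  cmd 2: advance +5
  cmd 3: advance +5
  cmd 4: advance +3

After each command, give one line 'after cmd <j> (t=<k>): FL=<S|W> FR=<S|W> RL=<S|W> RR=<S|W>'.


start t=1: FL=W FR=W RL=S RR=S
cmd 1: advance +8 → t=9, phase=(5,5,1,1) → FL=W FR=W RL=S RR=S
cmd 2: advance +5 → t=14, phase=(2,2,6,6) → FL=S FR=S RL=W RR=W
cmd 3: advance +5 → t=19, phase=(7,7,3,3) → FL=W FR=W RL=S RR=S
cmd 4: advance +3 → t=22, phase=(2,2,6,6) → FL=S FR=S RL=W RR=W

after cmd 1 (t=9): FL=W FR=W RL=S RR=S
after cmd 2 (t=14): FL=S FR=S RL=W RR=W
after cmd 3 (t=19): FL=W FR=W RL=S RR=S
after cmd 4 (t=22): FL=S FR=S RL=W RR=W


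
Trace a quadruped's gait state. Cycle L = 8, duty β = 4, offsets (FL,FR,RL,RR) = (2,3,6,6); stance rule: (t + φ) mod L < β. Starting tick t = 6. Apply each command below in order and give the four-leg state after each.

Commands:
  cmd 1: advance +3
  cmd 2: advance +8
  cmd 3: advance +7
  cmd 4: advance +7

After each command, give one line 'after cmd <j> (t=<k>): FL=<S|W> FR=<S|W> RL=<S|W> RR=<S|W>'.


start t=6: FL=S FR=S RL=W RR=W
cmd 1: advance +3 → t=9, phase=(3,4,7,7) → FL=S FR=W RL=W RR=W
cmd 2: advance +8 → t=17, phase=(3,4,7,7) → FL=S FR=W RL=W RR=W
cmd 3: advance +7 → t=24, phase=(2,3,6,6) → FL=S FR=S RL=W RR=W
cmd 4: advance +7 → t=31, phase=(1,2,5,5) → FL=S FR=S RL=W RR=W

after cmd 1 (t=9): FL=S FR=W RL=W RR=W
after cmd 2 (t=17): FL=S FR=W RL=W RR=W
after cmd 3 (t=24): FL=S FR=S RL=W RR=W
after cmd 4 (t=31): FL=S FR=S RL=W RR=W


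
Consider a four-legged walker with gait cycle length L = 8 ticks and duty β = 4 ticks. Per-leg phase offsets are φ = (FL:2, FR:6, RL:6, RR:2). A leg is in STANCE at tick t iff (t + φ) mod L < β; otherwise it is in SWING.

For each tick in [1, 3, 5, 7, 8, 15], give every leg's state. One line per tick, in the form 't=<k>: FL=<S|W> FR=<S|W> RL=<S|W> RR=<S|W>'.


t=1: FL=S FR=W RL=W RR=S
t=3: FL=W FR=S RL=S RR=W
t=5: FL=W FR=S RL=S RR=W
t=7: FL=S FR=W RL=W RR=S
t=8: FL=S FR=W RL=W RR=S
t=15: FL=S FR=W RL=W RR=S

t=1: phase=(3,7,7,3) vs β=4 → FL=S FR=W RL=W RR=S
t=3: phase=(5,1,1,5) vs β=4 → FL=W FR=S RL=S RR=W
t=5: phase=(7,3,3,7) vs β=4 → FL=W FR=S RL=S RR=W
t=7: phase=(1,5,5,1) vs β=4 → FL=S FR=W RL=W RR=S
t=8: phase=(2,6,6,2) vs β=4 → FL=S FR=W RL=W RR=S
t=15: phase=(1,5,5,1) vs β=4 → FL=S FR=W RL=W RR=S


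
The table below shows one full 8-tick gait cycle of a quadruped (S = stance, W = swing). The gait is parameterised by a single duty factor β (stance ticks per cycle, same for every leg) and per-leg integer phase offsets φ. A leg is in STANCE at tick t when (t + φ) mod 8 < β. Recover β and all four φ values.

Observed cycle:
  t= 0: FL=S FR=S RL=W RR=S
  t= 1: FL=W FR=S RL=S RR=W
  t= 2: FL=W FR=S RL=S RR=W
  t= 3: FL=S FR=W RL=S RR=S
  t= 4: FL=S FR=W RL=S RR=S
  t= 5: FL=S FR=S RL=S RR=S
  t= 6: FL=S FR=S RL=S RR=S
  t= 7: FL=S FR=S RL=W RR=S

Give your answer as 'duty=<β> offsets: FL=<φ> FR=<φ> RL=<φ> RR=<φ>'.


duty β = stance ticks per leg = 6
FL: stance ticks = 6; W→S at t=3 → φ=5
FR: stance ticks = 6; W→S at t=5 → φ=3
RL: stance ticks = 6; W→S at t=1 → φ=7
RR: stance ticks = 6; W→S at t=3 → φ=5

duty=6 offsets: FL=5 FR=3 RL=7 RR=5


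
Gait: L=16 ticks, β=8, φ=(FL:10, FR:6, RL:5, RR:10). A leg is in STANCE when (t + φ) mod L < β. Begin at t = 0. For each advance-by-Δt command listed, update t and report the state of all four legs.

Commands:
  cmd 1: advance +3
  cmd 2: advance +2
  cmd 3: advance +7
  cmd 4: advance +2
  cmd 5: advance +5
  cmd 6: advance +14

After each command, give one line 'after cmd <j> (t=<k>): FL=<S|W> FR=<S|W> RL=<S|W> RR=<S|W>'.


start t=0: FL=W FR=S RL=S RR=W
cmd 1: advance +3 → t=3, phase=(13,9,8,13) → FL=W FR=W RL=W RR=W
cmd 2: advance +2 → t=5, phase=(15,11,10,15) → FL=W FR=W RL=W RR=W
cmd 3: advance +7 → t=12, phase=(6,2,1,6) → FL=S FR=S RL=S RR=S
cmd 4: advance +2 → t=14, phase=(8,4,3,8) → FL=W FR=S RL=S RR=W
cmd 5: advance +5 → t=19, phase=(13,9,8,13) → FL=W FR=W RL=W RR=W
cmd 6: advance +14 → t=33, phase=(11,7,6,11) → FL=W FR=S RL=S RR=W

after cmd 1 (t=3): FL=W FR=W RL=W RR=W
after cmd 2 (t=5): FL=W FR=W RL=W RR=W
after cmd 3 (t=12): FL=S FR=S RL=S RR=S
after cmd 4 (t=14): FL=W FR=S RL=S RR=W
after cmd 5 (t=19): FL=W FR=W RL=W RR=W
after cmd 6 (t=33): FL=W FR=S RL=S RR=W


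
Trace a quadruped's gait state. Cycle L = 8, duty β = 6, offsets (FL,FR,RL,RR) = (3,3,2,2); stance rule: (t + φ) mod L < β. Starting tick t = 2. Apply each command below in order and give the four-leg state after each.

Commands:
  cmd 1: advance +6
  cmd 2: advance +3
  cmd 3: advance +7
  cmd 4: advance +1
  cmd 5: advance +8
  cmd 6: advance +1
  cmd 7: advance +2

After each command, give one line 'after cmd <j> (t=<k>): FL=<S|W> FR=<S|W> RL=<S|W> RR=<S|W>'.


start t=2: FL=S FR=S RL=S RR=S
cmd 1: advance +6 → t=8, phase=(3,3,2,2) → FL=S FR=S RL=S RR=S
cmd 2: advance +3 → t=11, phase=(6,6,5,5) → FL=W FR=W RL=S RR=S
cmd 3: advance +7 → t=18, phase=(5,5,4,4) → FL=S FR=S RL=S RR=S
cmd 4: advance +1 → t=19, phase=(6,6,5,5) → FL=W FR=W RL=S RR=S
cmd 5: advance +8 → t=27, phase=(6,6,5,5) → FL=W FR=W RL=S RR=S
cmd 6: advance +1 → t=28, phase=(7,7,6,6) → FL=W FR=W RL=W RR=W
cmd 7: advance +2 → t=30, phase=(1,1,0,0) → FL=S FR=S RL=S RR=S

after cmd 1 (t=8): FL=S FR=S RL=S RR=S
after cmd 2 (t=11): FL=W FR=W RL=S RR=S
after cmd 3 (t=18): FL=S FR=S RL=S RR=S
after cmd 4 (t=19): FL=W FR=W RL=S RR=S
after cmd 5 (t=27): FL=W FR=W RL=S RR=S
after cmd 6 (t=28): FL=W FR=W RL=W RR=W
after cmd 7 (t=30): FL=S FR=S RL=S RR=S


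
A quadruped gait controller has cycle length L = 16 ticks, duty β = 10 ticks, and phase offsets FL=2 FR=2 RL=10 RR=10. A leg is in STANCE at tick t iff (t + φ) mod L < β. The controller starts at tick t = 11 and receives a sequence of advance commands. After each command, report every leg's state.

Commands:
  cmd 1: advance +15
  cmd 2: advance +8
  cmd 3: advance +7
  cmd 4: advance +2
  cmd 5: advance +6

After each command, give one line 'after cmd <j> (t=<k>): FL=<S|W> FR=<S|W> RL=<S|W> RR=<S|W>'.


after cmd 1 (t=26): FL=W FR=W RL=S RR=S
after cmd 2 (t=34): FL=S FR=S RL=W RR=W
after cmd 3 (t=41): FL=W FR=W RL=S RR=S
after cmd 4 (t=43): FL=W FR=W RL=S RR=S
after cmd 5 (t=49): FL=S FR=S RL=W RR=W

start t=11: FL=W FR=W RL=S RR=S
cmd 1: advance +15 → t=26, phase=(12,12,4,4) → FL=W FR=W RL=S RR=S
cmd 2: advance +8 → t=34, phase=(4,4,12,12) → FL=S FR=S RL=W RR=W
cmd 3: advance +7 → t=41, phase=(11,11,3,3) → FL=W FR=W RL=S RR=S
cmd 4: advance +2 → t=43, phase=(13,13,5,5) → FL=W FR=W RL=S RR=S
cmd 5: advance +6 → t=49, phase=(3,3,11,11) → FL=S FR=S RL=W RR=W


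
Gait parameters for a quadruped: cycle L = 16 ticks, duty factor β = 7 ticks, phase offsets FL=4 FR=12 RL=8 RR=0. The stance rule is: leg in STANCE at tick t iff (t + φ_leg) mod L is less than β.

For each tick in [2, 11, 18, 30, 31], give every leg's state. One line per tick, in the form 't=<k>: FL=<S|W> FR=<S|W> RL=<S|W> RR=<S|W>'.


t=2: phase=(6,14,10,2) vs β=7 → FL=S FR=W RL=W RR=S
t=11: phase=(15,7,3,11) vs β=7 → FL=W FR=W RL=S RR=W
t=18: phase=(6,14,10,2) vs β=7 → FL=S FR=W RL=W RR=S
t=30: phase=(2,10,6,14) vs β=7 → FL=S FR=W RL=S RR=W
t=31: phase=(3,11,7,15) vs β=7 → FL=S FR=W RL=W RR=W

t=2: FL=S FR=W RL=W RR=S
t=11: FL=W FR=W RL=S RR=W
t=18: FL=S FR=W RL=W RR=S
t=30: FL=S FR=W RL=S RR=W
t=31: FL=S FR=W RL=W RR=W


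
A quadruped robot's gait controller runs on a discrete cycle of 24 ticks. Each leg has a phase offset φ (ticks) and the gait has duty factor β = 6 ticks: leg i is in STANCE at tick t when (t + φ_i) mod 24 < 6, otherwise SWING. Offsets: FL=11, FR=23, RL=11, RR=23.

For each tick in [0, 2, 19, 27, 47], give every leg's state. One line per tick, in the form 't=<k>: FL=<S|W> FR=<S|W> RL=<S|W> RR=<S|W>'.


t=0: FL=W FR=W RL=W RR=W
t=2: FL=W FR=S RL=W RR=S
t=19: FL=W FR=W RL=W RR=W
t=27: FL=W FR=S RL=W RR=S
t=47: FL=W FR=W RL=W RR=W

t=0: phase=(11,23,11,23) vs β=6 → FL=W FR=W RL=W RR=W
t=2: phase=(13,1,13,1) vs β=6 → FL=W FR=S RL=W RR=S
t=19: phase=(6,18,6,18) vs β=6 → FL=W FR=W RL=W RR=W
t=27: phase=(14,2,14,2) vs β=6 → FL=W FR=S RL=W RR=S
t=47: phase=(10,22,10,22) vs β=6 → FL=W FR=W RL=W RR=W


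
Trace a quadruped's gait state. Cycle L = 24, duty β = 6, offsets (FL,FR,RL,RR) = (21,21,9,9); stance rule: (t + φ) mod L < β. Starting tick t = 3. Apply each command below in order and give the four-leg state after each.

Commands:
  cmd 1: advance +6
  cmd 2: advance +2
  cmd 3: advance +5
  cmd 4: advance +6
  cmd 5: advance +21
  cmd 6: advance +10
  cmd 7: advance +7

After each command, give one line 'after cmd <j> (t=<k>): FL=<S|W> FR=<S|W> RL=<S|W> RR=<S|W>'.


after cmd 1 (t=9): FL=W FR=W RL=W RR=W
after cmd 2 (t=11): FL=W FR=W RL=W RR=W
after cmd 3 (t=16): FL=W FR=W RL=S RR=S
after cmd 4 (t=22): FL=W FR=W RL=W RR=W
after cmd 5 (t=43): FL=W FR=W RL=S RR=S
after cmd 6 (t=53): FL=S FR=S RL=W RR=W
after cmd 7 (t=60): FL=W FR=W RL=W RR=W

start t=3: FL=S FR=S RL=W RR=W
cmd 1: advance +6 → t=9, phase=(6,6,18,18) → FL=W FR=W RL=W RR=W
cmd 2: advance +2 → t=11, phase=(8,8,20,20) → FL=W FR=W RL=W RR=W
cmd 3: advance +5 → t=16, phase=(13,13,1,1) → FL=W FR=W RL=S RR=S
cmd 4: advance +6 → t=22, phase=(19,19,7,7) → FL=W FR=W RL=W RR=W
cmd 5: advance +21 → t=43, phase=(16,16,4,4) → FL=W FR=W RL=S RR=S
cmd 6: advance +10 → t=53, phase=(2,2,14,14) → FL=S FR=S RL=W RR=W
cmd 7: advance +7 → t=60, phase=(9,9,21,21) → FL=W FR=W RL=W RR=W


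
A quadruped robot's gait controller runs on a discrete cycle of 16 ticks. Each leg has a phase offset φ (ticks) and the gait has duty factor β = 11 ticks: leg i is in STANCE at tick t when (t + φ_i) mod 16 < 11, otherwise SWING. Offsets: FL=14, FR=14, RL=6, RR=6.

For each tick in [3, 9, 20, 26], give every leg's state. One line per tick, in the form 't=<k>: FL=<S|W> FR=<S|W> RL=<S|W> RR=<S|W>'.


t=3: phase=(1,1,9,9) vs β=11 → FL=S FR=S RL=S RR=S
t=9: phase=(7,7,15,15) vs β=11 → FL=S FR=S RL=W RR=W
t=20: phase=(2,2,10,10) vs β=11 → FL=S FR=S RL=S RR=S
t=26: phase=(8,8,0,0) vs β=11 → FL=S FR=S RL=S RR=S

t=3: FL=S FR=S RL=S RR=S
t=9: FL=S FR=S RL=W RR=W
t=20: FL=S FR=S RL=S RR=S
t=26: FL=S FR=S RL=S RR=S


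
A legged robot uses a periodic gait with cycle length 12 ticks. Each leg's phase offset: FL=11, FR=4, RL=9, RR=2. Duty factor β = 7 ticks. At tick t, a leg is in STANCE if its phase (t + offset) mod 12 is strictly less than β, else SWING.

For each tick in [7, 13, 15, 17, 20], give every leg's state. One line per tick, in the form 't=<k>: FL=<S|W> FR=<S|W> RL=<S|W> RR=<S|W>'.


t=7: FL=S FR=W RL=S RR=W
t=13: FL=S FR=S RL=W RR=S
t=15: FL=S FR=W RL=S RR=S
t=17: FL=S FR=W RL=S RR=W
t=20: FL=W FR=S RL=S RR=W

t=7: phase=(6,11,4,9) vs β=7 → FL=S FR=W RL=S RR=W
t=13: phase=(0,5,10,3) vs β=7 → FL=S FR=S RL=W RR=S
t=15: phase=(2,7,0,5) vs β=7 → FL=S FR=W RL=S RR=S
t=17: phase=(4,9,2,7) vs β=7 → FL=S FR=W RL=S RR=W
t=20: phase=(7,0,5,10) vs β=7 → FL=W FR=S RL=S RR=W


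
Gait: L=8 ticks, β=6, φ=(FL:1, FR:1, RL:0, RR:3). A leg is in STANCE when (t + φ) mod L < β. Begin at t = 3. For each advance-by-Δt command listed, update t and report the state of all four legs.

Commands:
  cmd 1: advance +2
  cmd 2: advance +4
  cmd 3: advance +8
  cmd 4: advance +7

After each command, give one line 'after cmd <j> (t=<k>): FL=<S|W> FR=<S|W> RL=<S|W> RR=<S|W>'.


start t=3: FL=S FR=S RL=S RR=W
cmd 1: advance +2 → t=5, phase=(6,6,5,0) → FL=W FR=W RL=S RR=S
cmd 2: advance +4 → t=9, phase=(2,2,1,4) → FL=S FR=S RL=S RR=S
cmd 3: advance +8 → t=17, phase=(2,2,1,4) → FL=S FR=S RL=S RR=S
cmd 4: advance +7 → t=24, phase=(1,1,0,3) → FL=S FR=S RL=S RR=S

after cmd 1 (t=5): FL=W FR=W RL=S RR=S
after cmd 2 (t=9): FL=S FR=S RL=S RR=S
after cmd 3 (t=17): FL=S FR=S RL=S RR=S
after cmd 4 (t=24): FL=S FR=S RL=S RR=S


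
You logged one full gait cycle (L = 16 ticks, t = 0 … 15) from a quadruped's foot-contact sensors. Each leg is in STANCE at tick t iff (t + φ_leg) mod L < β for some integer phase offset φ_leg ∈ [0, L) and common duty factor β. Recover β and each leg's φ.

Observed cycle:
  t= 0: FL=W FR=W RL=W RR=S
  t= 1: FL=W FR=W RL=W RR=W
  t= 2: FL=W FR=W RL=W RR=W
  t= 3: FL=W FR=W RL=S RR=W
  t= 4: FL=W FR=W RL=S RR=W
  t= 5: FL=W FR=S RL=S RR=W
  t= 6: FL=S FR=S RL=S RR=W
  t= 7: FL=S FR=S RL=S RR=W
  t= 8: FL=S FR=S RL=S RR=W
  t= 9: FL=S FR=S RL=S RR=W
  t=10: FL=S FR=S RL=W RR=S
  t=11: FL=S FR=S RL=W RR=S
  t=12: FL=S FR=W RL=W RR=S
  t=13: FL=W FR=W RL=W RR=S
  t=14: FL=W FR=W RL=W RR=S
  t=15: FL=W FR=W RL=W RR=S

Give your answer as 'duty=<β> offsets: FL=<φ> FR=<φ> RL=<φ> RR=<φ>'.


duty β = stance ticks per leg = 7
FL: stance ticks = 7; W→S at t=6 → φ=10
FR: stance ticks = 7; W→S at t=5 → φ=11
RL: stance ticks = 7; W→S at t=3 → φ=13
RR: stance ticks = 7; W→S at t=10 → φ=6

duty=7 offsets: FL=10 FR=11 RL=13 RR=6


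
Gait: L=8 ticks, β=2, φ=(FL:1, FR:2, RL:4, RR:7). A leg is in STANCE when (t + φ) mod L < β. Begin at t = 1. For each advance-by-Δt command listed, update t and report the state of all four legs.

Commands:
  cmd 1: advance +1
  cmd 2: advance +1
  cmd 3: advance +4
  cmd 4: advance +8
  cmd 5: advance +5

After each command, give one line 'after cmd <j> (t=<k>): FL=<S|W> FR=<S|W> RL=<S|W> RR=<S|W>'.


after cmd 1 (t=2): FL=W FR=W RL=W RR=S
after cmd 2 (t=3): FL=W FR=W RL=W RR=W
after cmd 3 (t=7): FL=S FR=S RL=W RR=W
after cmd 4 (t=15): FL=S FR=S RL=W RR=W
after cmd 5 (t=20): FL=W FR=W RL=S RR=W

start t=1: FL=W FR=W RL=W RR=S
cmd 1: advance +1 → t=2, phase=(3,4,6,1) → FL=W FR=W RL=W RR=S
cmd 2: advance +1 → t=3, phase=(4,5,7,2) → FL=W FR=W RL=W RR=W
cmd 3: advance +4 → t=7, phase=(0,1,3,6) → FL=S FR=S RL=W RR=W
cmd 4: advance +8 → t=15, phase=(0,1,3,6) → FL=S FR=S RL=W RR=W
cmd 5: advance +5 → t=20, phase=(5,6,0,3) → FL=W FR=W RL=S RR=W


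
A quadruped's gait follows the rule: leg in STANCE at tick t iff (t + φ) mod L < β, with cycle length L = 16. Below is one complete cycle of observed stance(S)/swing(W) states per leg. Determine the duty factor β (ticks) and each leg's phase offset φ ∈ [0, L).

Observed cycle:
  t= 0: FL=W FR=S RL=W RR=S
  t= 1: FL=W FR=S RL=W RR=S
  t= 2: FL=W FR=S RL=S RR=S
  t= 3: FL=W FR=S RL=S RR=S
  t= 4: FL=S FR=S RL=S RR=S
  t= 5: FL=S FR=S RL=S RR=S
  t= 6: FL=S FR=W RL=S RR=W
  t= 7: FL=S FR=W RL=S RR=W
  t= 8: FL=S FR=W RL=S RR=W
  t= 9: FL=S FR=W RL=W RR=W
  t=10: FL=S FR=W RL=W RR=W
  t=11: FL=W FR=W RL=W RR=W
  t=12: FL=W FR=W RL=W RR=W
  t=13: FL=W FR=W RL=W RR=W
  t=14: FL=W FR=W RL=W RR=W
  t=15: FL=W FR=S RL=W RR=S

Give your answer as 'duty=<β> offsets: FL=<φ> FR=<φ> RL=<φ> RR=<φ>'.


duty β = stance ticks per leg = 7
FL: stance ticks = 7; W→S at t=4 → φ=12
FR: stance ticks = 7; W→S at t=15 → φ=1
RL: stance ticks = 7; W→S at t=2 → φ=14
RR: stance ticks = 7; W→S at t=15 → φ=1

duty=7 offsets: FL=12 FR=1 RL=14 RR=1


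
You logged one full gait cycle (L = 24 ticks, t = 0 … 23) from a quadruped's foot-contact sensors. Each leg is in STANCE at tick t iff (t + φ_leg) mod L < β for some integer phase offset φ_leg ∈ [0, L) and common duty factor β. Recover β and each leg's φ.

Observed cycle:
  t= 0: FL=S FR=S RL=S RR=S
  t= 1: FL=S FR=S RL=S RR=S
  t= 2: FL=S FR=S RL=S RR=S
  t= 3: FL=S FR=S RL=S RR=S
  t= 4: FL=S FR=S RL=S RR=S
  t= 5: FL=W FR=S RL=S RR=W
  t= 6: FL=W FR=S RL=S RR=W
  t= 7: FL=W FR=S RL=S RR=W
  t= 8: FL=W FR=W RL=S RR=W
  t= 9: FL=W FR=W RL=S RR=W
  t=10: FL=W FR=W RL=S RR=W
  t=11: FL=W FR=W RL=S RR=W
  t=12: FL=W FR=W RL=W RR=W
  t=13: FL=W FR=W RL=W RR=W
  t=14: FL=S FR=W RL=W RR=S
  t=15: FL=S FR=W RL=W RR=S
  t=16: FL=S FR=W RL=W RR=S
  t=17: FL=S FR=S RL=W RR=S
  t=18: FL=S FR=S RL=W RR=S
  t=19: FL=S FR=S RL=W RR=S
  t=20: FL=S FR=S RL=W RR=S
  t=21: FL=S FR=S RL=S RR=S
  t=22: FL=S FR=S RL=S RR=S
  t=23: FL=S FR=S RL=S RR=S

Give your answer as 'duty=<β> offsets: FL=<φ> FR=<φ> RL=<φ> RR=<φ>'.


duty β = stance ticks per leg = 15
FL: stance ticks = 15; W→S at t=14 → φ=10
FR: stance ticks = 15; W→S at t=17 → φ=7
RL: stance ticks = 15; W→S at t=21 → φ=3
RR: stance ticks = 15; W→S at t=14 → φ=10

duty=15 offsets: FL=10 FR=7 RL=3 RR=10


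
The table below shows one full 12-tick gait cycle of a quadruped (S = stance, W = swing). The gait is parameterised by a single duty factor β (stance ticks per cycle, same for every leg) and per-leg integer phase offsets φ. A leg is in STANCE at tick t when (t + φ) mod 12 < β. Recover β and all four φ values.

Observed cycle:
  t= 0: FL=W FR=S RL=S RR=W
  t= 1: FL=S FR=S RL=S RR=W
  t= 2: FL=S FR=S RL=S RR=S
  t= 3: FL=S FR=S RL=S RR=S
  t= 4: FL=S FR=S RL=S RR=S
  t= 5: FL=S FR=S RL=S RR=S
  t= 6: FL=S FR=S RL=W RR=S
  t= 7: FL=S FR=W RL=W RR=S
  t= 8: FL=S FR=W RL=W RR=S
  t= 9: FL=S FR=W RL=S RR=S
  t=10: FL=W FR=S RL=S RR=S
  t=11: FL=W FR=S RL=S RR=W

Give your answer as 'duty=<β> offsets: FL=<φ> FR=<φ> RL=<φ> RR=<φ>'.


duty=9 offsets: FL=11 FR=2 RL=3 RR=10

duty β = stance ticks per leg = 9
FL: stance ticks = 9; W→S at t=1 → φ=11
FR: stance ticks = 9; W→S at t=10 → φ=2
RL: stance ticks = 9; W→S at t=9 → φ=3
RR: stance ticks = 9; W→S at t=2 → φ=10


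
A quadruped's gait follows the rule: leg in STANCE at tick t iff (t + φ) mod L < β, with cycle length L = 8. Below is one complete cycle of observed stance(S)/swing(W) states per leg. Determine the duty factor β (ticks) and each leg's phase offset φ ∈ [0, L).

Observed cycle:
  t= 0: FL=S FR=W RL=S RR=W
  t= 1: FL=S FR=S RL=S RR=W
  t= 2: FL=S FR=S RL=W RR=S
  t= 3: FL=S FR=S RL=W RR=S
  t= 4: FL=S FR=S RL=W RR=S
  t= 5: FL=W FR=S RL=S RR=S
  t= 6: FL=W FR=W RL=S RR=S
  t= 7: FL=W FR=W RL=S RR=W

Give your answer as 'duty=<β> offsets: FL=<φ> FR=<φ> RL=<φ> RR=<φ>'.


duty β = stance ticks per leg = 5
FL: stance ticks = 5; W→S at t=0 → φ=0
FR: stance ticks = 5; W→S at t=1 → φ=7
RL: stance ticks = 5; W→S at t=5 → φ=3
RR: stance ticks = 5; W→S at t=2 → φ=6

duty=5 offsets: FL=0 FR=7 RL=3 RR=6


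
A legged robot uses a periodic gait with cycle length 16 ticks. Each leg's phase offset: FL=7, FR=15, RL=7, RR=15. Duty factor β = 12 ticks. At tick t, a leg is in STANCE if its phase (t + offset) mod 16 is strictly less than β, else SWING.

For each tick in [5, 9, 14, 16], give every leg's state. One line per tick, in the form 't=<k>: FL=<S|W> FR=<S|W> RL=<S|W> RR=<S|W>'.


t=5: FL=W FR=S RL=W RR=S
t=9: FL=S FR=S RL=S RR=S
t=14: FL=S FR=W RL=S RR=W
t=16: FL=S FR=W RL=S RR=W

t=5: phase=(12,4,12,4) vs β=12 → FL=W FR=S RL=W RR=S
t=9: phase=(0,8,0,8) vs β=12 → FL=S FR=S RL=S RR=S
t=14: phase=(5,13,5,13) vs β=12 → FL=S FR=W RL=S RR=W
t=16: phase=(7,15,7,15) vs β=12 → FL=S FR=W RL=S RR=W


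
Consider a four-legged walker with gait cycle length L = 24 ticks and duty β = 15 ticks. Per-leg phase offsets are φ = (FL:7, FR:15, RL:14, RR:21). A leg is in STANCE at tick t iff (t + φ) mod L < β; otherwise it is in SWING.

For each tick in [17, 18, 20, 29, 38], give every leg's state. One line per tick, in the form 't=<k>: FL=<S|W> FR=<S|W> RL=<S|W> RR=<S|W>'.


t=17: FL=S FR=S RL=S RR=S
t=18: FL=S FR=S RL=S RR=W
t=20: FL=S FR=S RL=S RR=W
t=29: FL=S FR=W RL=W RR=S
t=38: FL=W FR=S RL=S RR=S

t=17: phase=(0,8,7,14) vs β=15 → FL=S FR=S RL=S RR=S
t=18: phase=(1,9,8,15) vs β=15 → FL=S FR=S RL=S RR=W
t=20: phase=(3,11,10,17) vs β=15 → FL=S FR=S RL=S RR=W
t=29: phase=(12,20,19,2) vs β=15 → FL=S FR=W RL=W RR=S
t=38: phase=(21,5,4,11) vs β=15 → FL=W FR=S RL=S RR=S


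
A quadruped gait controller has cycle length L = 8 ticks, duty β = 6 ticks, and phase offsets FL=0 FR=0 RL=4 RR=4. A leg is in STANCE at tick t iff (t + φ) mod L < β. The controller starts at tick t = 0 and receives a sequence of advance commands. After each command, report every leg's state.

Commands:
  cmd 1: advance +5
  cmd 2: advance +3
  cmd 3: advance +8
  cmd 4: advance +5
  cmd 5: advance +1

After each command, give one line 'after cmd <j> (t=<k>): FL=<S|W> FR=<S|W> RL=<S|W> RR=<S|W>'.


start t=0: FL=S FR=S RL=S RR=S
cmd 1: advance +5 → t=5, phase=(5,5,1,1) → FL=S FR=S RL=S RR=S
cmd 2: advance +3 → t=8, phase=(0,0,4,4) → FL=S FR=S RL=S RR=S
cmd 3: advance +8 → t=16, phase=(0,0,4,4) → FL=S FR=S RL=S RR=S
cmd 4: advance +5 → t=21, phase=(5,5,1,1) → FL=S FR=S RL=S RR=S
cmd 5: advance +1 → t=22, phase=(6,6,2,2) → FL=W FR=W RL=S RR=S

after cmd 1 (t=5): FL=S FR=S RL=S RR=S
after cmd 2 (t=8): FL=S FR=S RL=S RR=S
after cmd 3 (t=16): FL=S FR=S RL=S RR=S
after cmd 4 (t=21): FL=S FR=S RL=S RR=S
after cmd 5 (t=22): FL=W FR=W RL=S RR=S


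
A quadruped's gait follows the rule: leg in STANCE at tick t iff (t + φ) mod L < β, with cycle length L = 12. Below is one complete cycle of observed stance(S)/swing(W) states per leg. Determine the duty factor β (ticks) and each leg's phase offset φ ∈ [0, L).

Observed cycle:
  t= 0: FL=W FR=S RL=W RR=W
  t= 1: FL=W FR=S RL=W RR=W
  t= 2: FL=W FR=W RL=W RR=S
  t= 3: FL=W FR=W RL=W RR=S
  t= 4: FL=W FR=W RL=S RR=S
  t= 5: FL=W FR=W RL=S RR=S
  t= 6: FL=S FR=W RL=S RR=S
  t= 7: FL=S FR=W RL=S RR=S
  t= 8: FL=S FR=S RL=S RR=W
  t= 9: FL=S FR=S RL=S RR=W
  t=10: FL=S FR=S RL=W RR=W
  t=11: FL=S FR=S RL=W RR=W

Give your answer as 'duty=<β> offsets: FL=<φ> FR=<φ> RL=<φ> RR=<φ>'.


duty β = stance ticks per leg = 6
FL: stance ticks = 6; W→S at t=6 → φ=6
FR: stance ticks = 6; W→S at t=8 → φ=4
RL: stance ticks = 6; W→S at t=4 → φ=8
RR: stance ticks = 6; W→S at t=2 → φ=10

duty=6 offsets: FL=6 FR=4 RL=8 RR=10


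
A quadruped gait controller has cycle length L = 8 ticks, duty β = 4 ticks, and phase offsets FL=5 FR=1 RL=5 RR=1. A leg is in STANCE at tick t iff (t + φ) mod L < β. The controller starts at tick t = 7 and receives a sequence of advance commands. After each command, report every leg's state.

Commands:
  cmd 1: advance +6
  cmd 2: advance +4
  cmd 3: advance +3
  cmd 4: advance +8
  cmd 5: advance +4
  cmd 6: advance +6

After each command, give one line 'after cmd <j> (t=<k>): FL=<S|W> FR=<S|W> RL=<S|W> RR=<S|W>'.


start t=7: FL=W FR=S RL=W RR=S
cmd 1: advance +6 → t=13, phase=(2,6,2,6) → FL=S FR=W RL=S RR=W
cmd 2: advance +4 → t=17, phase=(6,2,6,2) → FL=W FR=S RL=W RR=S
cmd 3: advance +3 → t=20, phase=(1,5,1,5) → FL=S FR=W RL=S RR=W
cmd 4: advance +8 → t=28, phase=(1,5,1,5) → FL=S FR=W RL=S RR=W
cmd 5: advance +4 → t=32, phase=(5,1,5,1) → FL=W FR=S RL=W RR=S
cmd 6: advance +6 → t=38, phase=(3,7,3,7) → FL=S FR=W RL=S RR=W

after cmd 1 (t=13): FL=S FR=W RL=S RR=W
after cmd 2 (t=17): FL=W FR=S RL=W RR=S
after cmd 3 (t=20): FL=S FR=W RL=S RR=W
after cmd 4 (t=28): FL=S FR=W RL=S RR=W
after cmd 5 (t=32): FL=W FR=S RL=W RR=S
after cmd 6 (t=38): FL=S FR=W RL=S RR=W


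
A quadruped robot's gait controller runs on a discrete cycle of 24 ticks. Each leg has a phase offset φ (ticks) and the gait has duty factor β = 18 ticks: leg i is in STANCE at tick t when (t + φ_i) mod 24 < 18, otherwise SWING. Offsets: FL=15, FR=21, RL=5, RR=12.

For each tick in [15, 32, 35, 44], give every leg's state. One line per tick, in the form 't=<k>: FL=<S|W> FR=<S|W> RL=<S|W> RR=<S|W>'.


t=15: phase=(6,12,20,3) vs β=18 → FL=S FR=S RL=W RR=S
t=32: phase=(23,5,13,20) vs β=18 → FL=W FR=S RL=S RR=W
t=35: phase=(2,8,16,23) vs β=18 → FL=S FR=S RL=S RR=W
t=44: phase=(11,17,1,8) vs β=18 → FL=S FR=S RL=S RR=S

t=15: FL=S FR=S RL=W RR=S
t=32: FL=W FR=S RL=S RR=W
t=35: FL=S FR=S RL=S RR=W
t=44: FL=S FR=S RL=S RR=S


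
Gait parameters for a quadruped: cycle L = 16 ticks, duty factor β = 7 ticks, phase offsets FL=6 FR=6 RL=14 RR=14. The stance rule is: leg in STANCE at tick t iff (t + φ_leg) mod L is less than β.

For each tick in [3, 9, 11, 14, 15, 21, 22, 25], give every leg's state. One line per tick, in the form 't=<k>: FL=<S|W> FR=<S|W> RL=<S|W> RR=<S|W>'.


t=3: phase=(9,9,1,1) vs β=7 → FL=W FR=W RL=S RR=S
t=9: phase=(15,15,7,7) vs β=7 → FL=W FR=W RL=W RR=W
t=11: phase=(1,1,9,9) vs β=7 → FL=S FR=S RL=W RR=W
t=14: phase=(4,4,12,12) vs β=7 → FL=S FR=S RL=W RR=W
t=15: phase=(5,5,13,13) vs β=7 → FL=S FR=S RL=W RR=W
t=21: phase=(11,11,3,3) vs β=7 → FL=W FR=W RL=S RR=S
t=22: phase=(12,12,4,4) vs β=7 → FL=W FR=W RL=S RR=S
t=25: phase=(15,15,7,7) vs β=7 → FL=W FR=W RL=W RR=W

t=3: FL=W FR=W RL=S RR=S
t=9: FL=W FR=W RL=W RR=W
t=11: FL=S FR=S RL=W RR=W
t=14: FL=S FR=S RL=W RR=W
t=15: FL=S FR=S RL=W RR=W
t=21: FL=W FR=W RL=S RR=S
t=22: FL=W FR=W RL=S RR=S
t=25: FL=W FR=W RL=W RR=W


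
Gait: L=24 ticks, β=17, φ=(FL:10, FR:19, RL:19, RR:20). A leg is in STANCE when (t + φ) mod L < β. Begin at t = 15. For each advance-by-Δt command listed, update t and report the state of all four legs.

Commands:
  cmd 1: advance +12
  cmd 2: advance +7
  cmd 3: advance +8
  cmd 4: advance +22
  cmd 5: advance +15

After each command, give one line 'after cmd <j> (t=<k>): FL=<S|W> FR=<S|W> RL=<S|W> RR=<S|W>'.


after cmd 1 (t=27): FL=S FR=W RL=W RR=W
after cmd 2 (t=34): FL=W FR=S RL=S RR=S
after cmd 3 (t=42): FL=S FR=S RL=S RR=S
after cmd 4 (t=64): FL=S FR=S RL=S RR=S
after cmd 5 (t=79): FL=W FR=S RL=S RR=S

start t=15: FL=S FR=S RL=S RR=S
cmd 1: advance +12 → t=27, phase=(13,22,22,23) → FL=S FR=W RL=W RR=W
cmd 2: advance +7 → t=34, phase=(20,5,5,6) → FL=W FR=S RL=S RR=S
cmd 3: advance +8 → t=42, phase=(4,13,13,14) → FL=S FR=S RL=S RR=S
cmd 4: advance +22 → t=64, phase=(2,11,11,12) → FL=S FR=S RL=S RR=S
cmd 5: advance +15 → t=79, phase=(17,2,2,3) → FL=W FR=S RL=S RR=S


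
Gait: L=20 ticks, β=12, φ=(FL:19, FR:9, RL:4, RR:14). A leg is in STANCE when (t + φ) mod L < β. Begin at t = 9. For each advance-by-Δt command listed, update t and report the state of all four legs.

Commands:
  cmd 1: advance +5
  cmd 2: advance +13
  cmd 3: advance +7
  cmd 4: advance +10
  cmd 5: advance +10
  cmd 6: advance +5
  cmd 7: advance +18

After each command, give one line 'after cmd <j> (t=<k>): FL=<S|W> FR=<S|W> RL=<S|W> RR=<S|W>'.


start t=9: FL=S FR=W RL=W RR=S
cmd 1: advance +5 → t=14, phase=(13,3,18,8) → FL=W FR=S RL=W RR=S
cmd 2: advance +13 → t=27, phase=(6,16,11,1) → FL=S FR=W RL=S RR=S
cmd 3: advance +7 → t=34, phase=(13,3,18,8) → FL=W FR=S RL=W RR=S
cmd 4: advance +10 → t=44, phase=(3,13,8,18) → FL=S FR=W RL=S RR=W
cmd 5: advance +10 → t=54, phase=(13,3,18,8) → FL=W FR=S RL=W RR=S
cmd 6: advance +5 → t=59, phase=(18,8,3,13) → FL=W FR=S RL=S RR=W
cmd 7: advance +18 → t=77, phase=(16,6,1,11) → FL=W FR=S RL=S RR=S

after cmd 1 (t=14): FL=W FR=S RL=W RR=S
after cmd 2 (t=27): FL=S FR=W RL=S RR=S
after cmd 3 (t=34): FL=W FR=S RL=W RR=S
after cmd 4 (t=44): FL=S FR=W RL=S RR=W
after cmd 5 (t=54): FL=W FR=S RL=W RR=S
after cmd 6 (t=59): FL=W FR=S RL=S RR=W
after cmd 7 (t=77): FL=W FR=S RL=S RR=S


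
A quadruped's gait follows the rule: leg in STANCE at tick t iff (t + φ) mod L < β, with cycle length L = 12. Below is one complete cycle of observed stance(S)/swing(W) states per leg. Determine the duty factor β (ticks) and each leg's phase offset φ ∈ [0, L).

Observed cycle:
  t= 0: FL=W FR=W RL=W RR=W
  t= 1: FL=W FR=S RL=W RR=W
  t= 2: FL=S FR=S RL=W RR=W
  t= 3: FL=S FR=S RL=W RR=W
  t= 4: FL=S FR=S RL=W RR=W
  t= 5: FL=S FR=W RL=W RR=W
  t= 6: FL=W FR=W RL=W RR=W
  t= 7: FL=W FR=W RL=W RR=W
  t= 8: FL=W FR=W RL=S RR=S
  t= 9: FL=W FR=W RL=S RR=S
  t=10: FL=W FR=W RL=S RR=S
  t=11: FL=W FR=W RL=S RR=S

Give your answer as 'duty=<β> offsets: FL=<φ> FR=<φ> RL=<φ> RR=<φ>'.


duty=4 offsets: FL=10 FR=11 RL=4 RR=4

duty β = stance ticks per leg = 4
FL: stance ticks = 4; W→S at t=2 → φ=10
FR: stance ticks = 4; W→S at t=1 → φ=11
RL: stance ticks = 4; W→S at t=8 → φ=4
RR: stance ticks = 4; W→S at t=8 → φ=4


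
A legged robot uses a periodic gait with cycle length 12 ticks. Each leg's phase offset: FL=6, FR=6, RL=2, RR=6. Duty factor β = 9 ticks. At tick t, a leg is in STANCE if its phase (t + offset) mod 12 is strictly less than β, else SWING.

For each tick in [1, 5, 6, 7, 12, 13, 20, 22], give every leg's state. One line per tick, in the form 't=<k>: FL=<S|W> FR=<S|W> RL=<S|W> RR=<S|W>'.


t=1: FL=S FR=S RL=S RR=S
t=5: FL=W FR=W RL=S RR=W
t=6: FL=S FR=S RL=S RR=S
t=7: FL=S FR=S RL=W RR=S
t=12: FL=S FR=S RL=S RR=S
t=13: FL=S FR=S RL=S RR=S
t=20: FL=S FR=S RL=W RR=S
t=22: FL=S FR=S RL=S RR=S

t=1: phase=(7,7,3,7) vs β=9 → FL=S FR=S RL=S RR=S
t=5: phase=(11,11,7,11) vs β=9 → FL=W FR=W RL=S RR=W
t=6: phase=(0,0,8,0) vs β=9 → FL=S FR=S RL=S RR=S
t=7: phase=(1,1,9,1) vs β=9 → FL=S FR=S RL=W RR=S
t=12: phase=(6,6,2,6) vs β=9 → FL=S FR=S RL=S RR=S
t=13: phase=(7,7,3,7) vs β=9 → FL=S FR=S RL=S RR=S
t=20: phase=(2,2,10,2) vs β=9 → FL=S FR=S RL=W RR=S
t=22: phase=(4,4,0,4) vs β=9 → FL=S FR=S RL=S RR=S


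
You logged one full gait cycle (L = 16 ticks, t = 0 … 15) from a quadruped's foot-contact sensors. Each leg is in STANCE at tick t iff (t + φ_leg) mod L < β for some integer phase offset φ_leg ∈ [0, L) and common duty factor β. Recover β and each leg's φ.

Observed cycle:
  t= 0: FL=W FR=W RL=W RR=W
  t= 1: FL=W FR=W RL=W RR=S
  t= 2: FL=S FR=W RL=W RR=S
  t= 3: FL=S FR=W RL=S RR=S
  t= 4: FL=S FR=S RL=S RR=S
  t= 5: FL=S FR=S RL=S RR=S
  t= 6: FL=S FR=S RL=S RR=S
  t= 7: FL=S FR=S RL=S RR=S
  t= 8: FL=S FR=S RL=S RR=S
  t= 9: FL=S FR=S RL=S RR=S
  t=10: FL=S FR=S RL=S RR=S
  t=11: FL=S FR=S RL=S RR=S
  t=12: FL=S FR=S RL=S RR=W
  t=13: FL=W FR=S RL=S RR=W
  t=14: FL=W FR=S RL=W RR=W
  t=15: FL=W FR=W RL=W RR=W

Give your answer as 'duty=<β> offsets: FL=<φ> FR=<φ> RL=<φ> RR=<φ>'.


duty=11 offsets: FL=14 FR=12 RL=13 RR=15

duty β = stance ticks per leg = 11
FL: stance ticks = 11; W→S at t=2 → φ=14
FR: stance ticks = 11; W→S at t=4 → φ=12
RL: stance ticks = 11; W→S at t=3 → φ=13
RR: stance ticks = 11; W→S at t=1 → φ=15


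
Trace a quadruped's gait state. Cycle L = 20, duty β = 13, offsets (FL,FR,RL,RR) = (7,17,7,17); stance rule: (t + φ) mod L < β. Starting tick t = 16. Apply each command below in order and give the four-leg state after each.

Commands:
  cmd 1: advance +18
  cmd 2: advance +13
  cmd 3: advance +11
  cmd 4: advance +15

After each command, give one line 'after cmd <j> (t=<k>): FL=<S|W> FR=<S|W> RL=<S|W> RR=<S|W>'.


after cmd 1 (t=34): FL=S FR=S RL=S RR=S
after cmd 2 (t=47): FL=W FR=S RL=W RR=S
after cmd 3 (t=58): FL=S FR=W RL=S RR=W
after cmd 4 (t=73): FL=S FR=S RL=S RR=S

start t=16: FL=S FR=W RL=S RR=W
cmd 1: advance +18 → t=34, phase=(1,11,1,11) → FL=S FR=S RL=S RR=S
cmd 2: advance +13 → t=47, phase=(14,4,14,4) → FL=W FR=S RL=W RR=S
cmd 3: advance +11 → t=58, phase=(5,15,5,15) → FL=S FR=W RL=S RR=W
cmd 4: advance +15 → t=73, phase=(0,10,0,10) → FL=S FR=S RL=S RR=S


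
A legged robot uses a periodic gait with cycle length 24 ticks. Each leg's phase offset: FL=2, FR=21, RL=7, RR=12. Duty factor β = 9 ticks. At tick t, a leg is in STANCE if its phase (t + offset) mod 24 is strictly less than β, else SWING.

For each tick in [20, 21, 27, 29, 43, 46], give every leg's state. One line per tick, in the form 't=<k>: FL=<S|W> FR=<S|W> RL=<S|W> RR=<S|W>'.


t=20: FL=W FR=W RL=S RR=S
t=21: FL=W FR=W RL=S RR=W
t=27: FL=S FR=S RL=W RR=W
t=29: FL=S FR=S RL=W RR=W
t=43: FL=W FR=W RL=S RR=S
t=46: FL=S FR=W RL=S RR=W

t=20: phase=(22,17,3,8) vs β=9 → FL=W FR=W RL=S RR=S
t=21: phase=(23,18,4,9) vs β=9 → FL=W FR=W RL=S RR=W
t=27: phase=(5,0,10,15) vs β=9 → FL=S FR=S RL=W RR=W
t=29: phase=(7,2,12,17) vs β=9 → FL=S FR=S RL=W RR=W
t=43: phase=(21,16,2,7) vs β=9 → FL=W FR=W RL=S RR=S
t=46: phase=(0,19,5,10) vs β=9 → FL=S FR=W RL=S RR=W


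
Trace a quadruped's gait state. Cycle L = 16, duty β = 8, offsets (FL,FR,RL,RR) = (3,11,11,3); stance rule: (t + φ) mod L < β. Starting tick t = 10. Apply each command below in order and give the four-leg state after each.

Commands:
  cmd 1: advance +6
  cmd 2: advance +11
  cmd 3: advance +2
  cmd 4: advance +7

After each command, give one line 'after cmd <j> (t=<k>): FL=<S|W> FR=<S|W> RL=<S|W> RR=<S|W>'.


start t=10: FL=W FR=S RL=S RR=W
cmd 1: advance +6 → t=16, phase=(3,11,11,3) → FL=S FR=W RL=W RR=S
cmd 2: advance +11 → t=27, phase=(14,6,6,14) → FL=W FR=S RL=S RR=W
cmd 3: advance +2 → t=29, phase=(0,8,8,0) → FL=S FR=W RL=W RR=S
cmd 4: advance +7 → t=36, phase=(7,15,15,7) → FL=S FR=W RL=W RR=S

after cmd 1 (t=16): FL=S FR=W RL=W RR=S
after cmd 2 (t=27): FL=W FR=S RL=S RR=W
after cmd 3 (t=29): FL=S FR=W RL=W RR=S
after cmd 4 (t=36): FL=S FR=W RL=W RR=S


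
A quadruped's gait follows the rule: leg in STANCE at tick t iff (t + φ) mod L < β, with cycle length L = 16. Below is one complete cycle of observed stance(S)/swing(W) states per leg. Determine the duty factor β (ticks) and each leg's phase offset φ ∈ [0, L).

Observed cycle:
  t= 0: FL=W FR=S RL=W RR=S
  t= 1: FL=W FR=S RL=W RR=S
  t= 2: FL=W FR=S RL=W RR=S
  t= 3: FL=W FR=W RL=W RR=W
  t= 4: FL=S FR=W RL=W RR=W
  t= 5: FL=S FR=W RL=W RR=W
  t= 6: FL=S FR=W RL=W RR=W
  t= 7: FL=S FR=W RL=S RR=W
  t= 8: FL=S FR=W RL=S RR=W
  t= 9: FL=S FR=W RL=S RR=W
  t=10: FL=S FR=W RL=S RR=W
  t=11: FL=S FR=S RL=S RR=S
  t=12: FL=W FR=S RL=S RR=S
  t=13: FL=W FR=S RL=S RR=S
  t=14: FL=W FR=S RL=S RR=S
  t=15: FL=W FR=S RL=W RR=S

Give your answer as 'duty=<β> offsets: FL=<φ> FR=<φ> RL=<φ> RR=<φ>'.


duty=8 offsets: FL=12 FR=5 RL=9 RR=5

duty β = stance ticks per leg = 8
FL: stance ticks = 8; W→S at t=4 → φ=12
FR: stance ticks = 8; W→S at t=11 → φ=5
RL: stance ticks = 8; W→S at t=7 → φ=9
RR: stance ticks = 8; W→S at t=11 → φ=5
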